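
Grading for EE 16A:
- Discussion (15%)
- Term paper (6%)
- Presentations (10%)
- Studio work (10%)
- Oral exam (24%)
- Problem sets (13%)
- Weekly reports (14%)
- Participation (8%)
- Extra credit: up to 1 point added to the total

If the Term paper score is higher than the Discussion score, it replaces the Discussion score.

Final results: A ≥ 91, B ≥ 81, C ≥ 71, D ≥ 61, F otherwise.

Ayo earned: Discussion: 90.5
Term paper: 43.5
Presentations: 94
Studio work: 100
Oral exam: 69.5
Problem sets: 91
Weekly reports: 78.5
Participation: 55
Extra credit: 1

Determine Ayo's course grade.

C

Term paper (43.5) ≤ Discussion (90.5), so Discussion stays at 90.5.
Weighted total:
  Discussion 90.5 × 0.15 = 13.575
  Term paper 43.5 × 0.06 = 2.61
  Presentations 94 × 0.1 = 9.4
  Studio work 100 × 0.1 = 10
  Oral exam 69.5 × 0.24 = 16.68
  Problem sets 91 × 0.13 = 11.83
  Weekly reports 78.5 × 0.14 = 10.99
  Participation 55 × 0.08 = 4.4
Sum = 79.485
Extra credit: 79.485 + 1 = 80.485
80.485 is ≥ 71 and < 81 → C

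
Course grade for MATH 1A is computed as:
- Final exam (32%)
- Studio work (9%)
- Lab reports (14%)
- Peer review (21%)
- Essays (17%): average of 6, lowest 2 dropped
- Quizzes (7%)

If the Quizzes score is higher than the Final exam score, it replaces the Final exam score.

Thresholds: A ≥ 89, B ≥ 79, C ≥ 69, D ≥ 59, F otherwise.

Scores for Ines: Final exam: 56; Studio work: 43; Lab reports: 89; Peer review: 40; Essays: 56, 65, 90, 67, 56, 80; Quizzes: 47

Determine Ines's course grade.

Essays: drop 56, 56 → average of remaining 4 = 302/4 = 75.5
Quizzes (47) ≤ Final exam (56), so Final exam stays at 56.
Weighted total:
  Final exam 56 × 0.32 = 17.92
  Studio work 43 × 0.09 = 3.87
  Lab reports 89 × 0.14 = 12.46
  Peer review 40 × 0.21 = 8.4
  Essays 75.5 × 0.17 = 12.835
  Quizzes 47 × 0.07 = 3.29
Sum = 58.775
58.775 < 59 → F

F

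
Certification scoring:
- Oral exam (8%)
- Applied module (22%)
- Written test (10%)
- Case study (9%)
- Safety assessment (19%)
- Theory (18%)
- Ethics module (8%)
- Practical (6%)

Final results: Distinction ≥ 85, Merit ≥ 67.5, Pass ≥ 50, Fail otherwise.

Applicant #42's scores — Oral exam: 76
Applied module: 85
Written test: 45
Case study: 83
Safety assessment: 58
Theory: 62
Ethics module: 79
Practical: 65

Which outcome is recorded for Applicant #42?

Merit

Weighted total:
  Oral exam 76 × 0.08 = 6.08
  Applied module 85 × 0.22 = 18.7
  Written test 45 × 0.1 = 4.5
  Case study 83 × 0.09 = 7.47
  Safety assessment 58 × 0.19 = 11.02
  Theory 62 × 0.18 = 11.16
  Ethics module 79 × 0.08 = 6.32
  Practical 65 × 0.06 = 3.9
Sum = 69.15
69.15 is ≥ 67.5 and < 85 → Merit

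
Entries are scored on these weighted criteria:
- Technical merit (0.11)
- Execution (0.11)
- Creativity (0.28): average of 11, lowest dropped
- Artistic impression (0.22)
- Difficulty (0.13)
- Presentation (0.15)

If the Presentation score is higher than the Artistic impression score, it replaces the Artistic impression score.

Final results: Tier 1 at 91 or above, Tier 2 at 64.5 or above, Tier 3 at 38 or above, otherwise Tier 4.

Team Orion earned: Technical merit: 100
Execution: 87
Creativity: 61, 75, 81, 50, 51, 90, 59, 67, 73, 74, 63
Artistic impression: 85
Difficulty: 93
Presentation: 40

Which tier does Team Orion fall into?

Creativity: drop 50 → average of remaining 10 = 694/10 = 69.4
Presentation (40) ≤ Artistic impression (85), so Artistic impression stays at 85.
Weighted total:
  Technical merit 100 × 0.11 = 11
  Execution 87 × 0.11 = 9.57
  Creativity 69.4 × 0.28 = 19.432
  Artistic impression 85 × 0.22 = 18.7
  Difficulty 93 × 0.13 = 12.09
  Presentation 40 × 0.15 = 6
Sum = 76.792
76.792 is ≥ 64.5 and < 91 → Tier 2

Tier 2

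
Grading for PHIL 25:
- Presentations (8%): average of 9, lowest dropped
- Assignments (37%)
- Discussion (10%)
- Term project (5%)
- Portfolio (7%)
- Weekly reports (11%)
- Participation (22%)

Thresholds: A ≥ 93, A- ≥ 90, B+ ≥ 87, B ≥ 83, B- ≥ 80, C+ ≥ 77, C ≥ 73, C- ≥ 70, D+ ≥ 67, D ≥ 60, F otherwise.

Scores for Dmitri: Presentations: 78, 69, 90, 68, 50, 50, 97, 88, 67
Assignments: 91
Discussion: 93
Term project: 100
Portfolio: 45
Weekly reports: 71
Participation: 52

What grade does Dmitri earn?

C

Presentations: drop 50 → average of remaining 8 = 607/8 = 75.875
Weighted total:
  Presentations 75.875 × 0.08 = 6.07
  Assignments 91 × 0.37 = 33.67
  Discussion 93 × 0.1 = 9.3
  Term project 100 × 0.05 = 5
  Portfolio 45 × 0.07 = 3.15
  Weekly reports 71 × 0.11 = 7.81
  Participation 52 × 0.22 = 11.44
Sum = 76.44
76.44 is ≥ 73 and < 77 → C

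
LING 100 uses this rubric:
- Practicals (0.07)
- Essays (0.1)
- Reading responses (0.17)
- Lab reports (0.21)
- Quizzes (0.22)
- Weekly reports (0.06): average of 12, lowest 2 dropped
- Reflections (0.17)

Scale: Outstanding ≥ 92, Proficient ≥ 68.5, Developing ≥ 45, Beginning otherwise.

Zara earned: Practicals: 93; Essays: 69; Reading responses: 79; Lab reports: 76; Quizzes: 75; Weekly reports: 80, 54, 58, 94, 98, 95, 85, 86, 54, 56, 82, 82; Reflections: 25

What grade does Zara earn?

Developing

Weekly reports: drop 54, 54 → average of remaining 10 = 816/10 = 81.6
Weighted total:
  Practicals 93 × 0.07 = 6.51
  Essays 69 × 0.1 = 6.9
  Reading responses 79 × 0.17 = 13.43
  Lab reports 76 × 0.21 = 15.96
  Quizzes 75 × 0.22 = 16.5
  Weekly reports 81.6 × 0.06 = 4.896
  Reflections 25 × 0.17 = 4.25
Sum = 68.446
68.446 is ≥ 45 and < 68.5 → Developing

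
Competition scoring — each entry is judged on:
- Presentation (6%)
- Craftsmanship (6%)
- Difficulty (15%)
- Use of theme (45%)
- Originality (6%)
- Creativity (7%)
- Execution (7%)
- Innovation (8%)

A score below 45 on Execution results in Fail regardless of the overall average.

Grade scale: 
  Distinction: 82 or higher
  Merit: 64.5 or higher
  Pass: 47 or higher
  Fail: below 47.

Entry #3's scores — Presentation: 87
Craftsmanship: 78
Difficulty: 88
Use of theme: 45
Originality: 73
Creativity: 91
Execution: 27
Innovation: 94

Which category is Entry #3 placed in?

Execution score 27 < 45: minimum not met.
Weighted total:
  Presentation 87 × 0.06 = 5.22
  Craftsmanship 78 × 0.06 = 4.68
  Difficulty 88 × 0.15 = 13.2
  Use of theme 45 × 0.45 = 20.25
  Originality 73 × 0.06 = 4.38
  Creativity 91 × 0.07 = 6.37
  Execution 27 × 0.07 = 1.89
  Innovation 94 × 0.08 = 7.52
Sum = 63.51
Because the Execution minimum was not met, the result is Fail.

Fail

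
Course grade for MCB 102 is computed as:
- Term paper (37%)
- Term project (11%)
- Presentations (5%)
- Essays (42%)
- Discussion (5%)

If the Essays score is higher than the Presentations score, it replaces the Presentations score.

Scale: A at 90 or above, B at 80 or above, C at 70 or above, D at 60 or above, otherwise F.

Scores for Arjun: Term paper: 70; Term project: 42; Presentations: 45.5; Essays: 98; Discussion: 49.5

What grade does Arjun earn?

C

Essays (98) > Presentations (45.5), so Presentations counts as 98.
Weighted total:
  Term paper 70 × 0.37 = 25.9
  Term project 42 × 0.11 = 4.62
  Presentations 98 × 0.05 = 4.9
  Essays 98 × 0.42 = 41.16
  Discussion 49.5 × 0.05 = 2.475
Sum = 79.055
79.055 is ≥ 70 and < 80 → C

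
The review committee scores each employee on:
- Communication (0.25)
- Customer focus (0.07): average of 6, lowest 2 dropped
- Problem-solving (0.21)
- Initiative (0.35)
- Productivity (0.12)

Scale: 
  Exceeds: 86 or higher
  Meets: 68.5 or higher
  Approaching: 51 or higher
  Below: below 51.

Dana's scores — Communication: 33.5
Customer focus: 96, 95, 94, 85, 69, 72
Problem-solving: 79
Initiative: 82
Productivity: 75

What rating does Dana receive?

Customer focus: drop 69, 72 → average of remaining 4 = 370/4 = 92.5
Weighted total:
  Communication 33.5 × 0.25 = 8.375
  Customer focus 92.5 × 0.07 = 6.475
  Problem-solving 79 × 0.21 = 16.59
  Initiative 82 × 0.35 = 28.7
  Productivity 75 × 0.12 = 9
Sum = 69.14
69.14 is ≥ 68.5 and < 86 → Meets

Meets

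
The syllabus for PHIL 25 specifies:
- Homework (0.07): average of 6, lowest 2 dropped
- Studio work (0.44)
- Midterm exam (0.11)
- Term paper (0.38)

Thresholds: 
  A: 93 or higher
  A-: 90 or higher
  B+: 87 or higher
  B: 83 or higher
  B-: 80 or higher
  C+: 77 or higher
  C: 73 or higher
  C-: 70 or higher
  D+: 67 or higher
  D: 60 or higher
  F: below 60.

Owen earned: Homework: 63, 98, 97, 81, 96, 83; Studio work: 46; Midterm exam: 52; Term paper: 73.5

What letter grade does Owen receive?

Homework: drop 63, 81 → average of remaining 4 = 374/4 = 93.5
Weighted total:
  Homework 93.5 × 0.07 = 6.545
  Studio work 46 × 0.44 = 20.24
  Midterm exam 52 × 0.11 = 5.72
  Term paper 73.5 × 0.38 = 27.93
Sum = 60.435
60.435 is ≥ 60 and < 67 → D

D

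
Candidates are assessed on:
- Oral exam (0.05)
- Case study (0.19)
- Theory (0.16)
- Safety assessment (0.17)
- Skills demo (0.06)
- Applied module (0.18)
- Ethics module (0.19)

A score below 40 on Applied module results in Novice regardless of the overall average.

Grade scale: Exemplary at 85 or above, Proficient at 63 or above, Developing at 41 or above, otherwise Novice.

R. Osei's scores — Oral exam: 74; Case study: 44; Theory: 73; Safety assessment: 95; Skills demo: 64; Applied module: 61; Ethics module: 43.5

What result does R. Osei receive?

Developing

Applied module score 61 ≥ 40: minimum met.
Weighted total:
  Oral exam 74 × 0.05 = 3.7
  Case study 44 × 0.19 = 8.36
  Theory 73 × 0.16 = 11.68
  Safety assessment 95 × 0.17 = 16.15
  Skills demo 64 × 0.06 = 3.84
  Applied module 61 × 0.18 = 10.98
  Ethics module 43.5 × 0.19 = 8.265
Sum = 62.975
62.975 is ≥ 41 and < 63 → Developing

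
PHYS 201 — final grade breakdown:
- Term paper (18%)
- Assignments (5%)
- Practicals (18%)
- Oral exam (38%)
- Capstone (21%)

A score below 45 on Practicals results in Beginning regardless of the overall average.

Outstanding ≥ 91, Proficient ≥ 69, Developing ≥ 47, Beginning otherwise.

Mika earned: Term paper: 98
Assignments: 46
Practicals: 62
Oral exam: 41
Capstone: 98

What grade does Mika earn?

Developing

Practicals score 62 ≥ 45: minimum met.
Weighted total:
  Term paper 98 × 0.18 = 17.64
  Assignments 46 × 0.05 = 2.3
  Practicals 62 × 0.18 = 11.16
  Oral exam 41 × 0.38 = 15.58
  Capstone 98 × 0.21 = 20.58
Sum = 67.26
67.26 is ≥ 47 and < 69 → Developing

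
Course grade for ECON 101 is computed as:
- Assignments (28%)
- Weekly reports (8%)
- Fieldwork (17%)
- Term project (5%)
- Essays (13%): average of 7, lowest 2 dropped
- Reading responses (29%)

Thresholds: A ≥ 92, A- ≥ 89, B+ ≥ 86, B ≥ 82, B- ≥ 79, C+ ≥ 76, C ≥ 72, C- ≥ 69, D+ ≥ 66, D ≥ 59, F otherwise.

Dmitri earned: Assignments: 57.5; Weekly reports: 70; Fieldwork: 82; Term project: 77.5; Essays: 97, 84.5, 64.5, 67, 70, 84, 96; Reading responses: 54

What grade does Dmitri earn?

D+

Essays: drop 64.5, 67 → average of remaining 5 = 431.5/5 = 86.3
Weighted total:
  Assignments 57.5 × 0.28 = 16.1
  Weekly reports 70 × 0.08 = 5.6
  Fieldwork 82 × 0.17 = 13.94
  Term project 77.5 × 0.05 = 3.875
  Essays 86.3 × 0.13 = 11.219
  Reading responses 54 × 0.29 = 15.66
Sum = 66.394
66.394 is ≥ 66 and < 69 → D+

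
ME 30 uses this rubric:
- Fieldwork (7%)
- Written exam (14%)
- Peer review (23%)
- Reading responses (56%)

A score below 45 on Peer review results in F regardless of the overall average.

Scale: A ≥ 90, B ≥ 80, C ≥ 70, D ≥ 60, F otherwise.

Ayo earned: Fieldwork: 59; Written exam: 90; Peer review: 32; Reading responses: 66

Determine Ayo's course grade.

Peer review score 32 < 45: minimum not met.
Weighted total:
  Fieldwork 59 × 0.07 = 4.13
  Written exam 90 × 0.14 = 12.6
  Peer review 32 × 0.23 = 7.36
  Reading responses 66 × 0.56 = 36.96
Sum = 61.05
Because the Peer review minimum was not met, the result is F.

F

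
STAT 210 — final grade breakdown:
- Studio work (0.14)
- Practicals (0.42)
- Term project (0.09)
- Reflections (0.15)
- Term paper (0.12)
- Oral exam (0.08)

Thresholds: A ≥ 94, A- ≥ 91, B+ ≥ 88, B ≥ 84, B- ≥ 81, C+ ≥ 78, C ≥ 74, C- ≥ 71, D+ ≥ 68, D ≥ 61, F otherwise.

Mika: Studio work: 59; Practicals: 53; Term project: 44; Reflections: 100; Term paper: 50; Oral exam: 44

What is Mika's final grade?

Weighted total:
  Studio work 59 × 0.14 = 8.26
  Practicals 53 × 0.42 = 22.26
  Term project 44 × 0.09 = 3.96
  Reflections 100 × 0.15 = 15
  Term paper 50 × 0.12 = 6
  Oral exam 44 × 0.08 = 3.52
Sum = 59
59 < 61 → F

F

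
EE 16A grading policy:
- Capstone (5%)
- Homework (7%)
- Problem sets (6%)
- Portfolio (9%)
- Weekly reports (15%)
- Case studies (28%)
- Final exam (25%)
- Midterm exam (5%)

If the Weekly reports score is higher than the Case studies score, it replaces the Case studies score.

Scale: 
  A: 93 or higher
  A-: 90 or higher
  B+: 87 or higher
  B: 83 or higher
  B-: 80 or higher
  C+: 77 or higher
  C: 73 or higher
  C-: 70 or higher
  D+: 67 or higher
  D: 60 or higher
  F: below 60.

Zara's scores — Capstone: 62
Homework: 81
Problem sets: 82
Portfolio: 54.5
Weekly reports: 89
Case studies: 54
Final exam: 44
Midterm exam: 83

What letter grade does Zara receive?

C-

Weekly reports (89) > Case studies (54), so Case studies counts as 89.
Weighted total:
  Capstone 62 × 0.05 = 3.1
  Homework 81 × 0.07 = 5.67
  Problem sets 82 × 0.06 = 4.92
  Portfolio 54.5 × 0.09 = 4.905
  Weekly reports 89 × 0.15 = 13.35
  Case studies 89 × 0.28 = 24.92
  Final exam 44 × 0.25 = 11
  Midterm exam 83 × 0.05 = 4.15
Sum = 72.015
72.015 is ≥ 70 and < 73 → C-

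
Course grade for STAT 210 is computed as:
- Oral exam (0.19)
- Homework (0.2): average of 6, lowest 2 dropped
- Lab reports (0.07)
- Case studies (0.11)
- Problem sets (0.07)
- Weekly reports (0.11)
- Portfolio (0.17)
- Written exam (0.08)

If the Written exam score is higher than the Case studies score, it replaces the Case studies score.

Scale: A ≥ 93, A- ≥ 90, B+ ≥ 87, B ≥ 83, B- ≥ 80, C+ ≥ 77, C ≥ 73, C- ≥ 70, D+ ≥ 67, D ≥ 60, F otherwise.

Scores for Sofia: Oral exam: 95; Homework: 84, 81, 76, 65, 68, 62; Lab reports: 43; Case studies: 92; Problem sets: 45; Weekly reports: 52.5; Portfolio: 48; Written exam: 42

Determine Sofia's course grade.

Homework: drop 62, 65 → average of remaining 4 = 309/4 = 77.25
Written exam (42) ≤ Case studies (92), so Case studies stays at 92.
Weighted total:
  Oral exam 95 × 0.19 = 18.05
  Homework 77.25 × 0.2 = 15.45
  Lab reports 43 × 0.07 = 3.01
  Case studies 92 × 0.11 = 10.12
  Problem sets 45 × 0.07 = 3.15
  Weekly reports 52.5 × 0.11 = 5.775
  Portfolio 48 × 0.17 = 8.16
  Written exam 42 × 0.08 = 3.36
Sum = 67.075
67.075 is ≥ 67 and < 70 → D+

D+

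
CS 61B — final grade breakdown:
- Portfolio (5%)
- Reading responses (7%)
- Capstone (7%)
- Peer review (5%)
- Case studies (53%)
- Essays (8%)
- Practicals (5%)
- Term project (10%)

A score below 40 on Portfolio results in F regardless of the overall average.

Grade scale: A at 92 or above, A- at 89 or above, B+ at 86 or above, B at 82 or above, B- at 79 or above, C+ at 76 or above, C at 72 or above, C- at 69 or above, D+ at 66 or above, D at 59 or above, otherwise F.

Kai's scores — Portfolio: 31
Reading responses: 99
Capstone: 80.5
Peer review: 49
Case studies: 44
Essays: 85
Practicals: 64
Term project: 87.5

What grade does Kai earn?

F

Portfolio score 31 < 40: minimum not met.
Weighted total:
  Portfolio 31 × 0.05 = 1.55
  Reading responses 99 × 0.07 = 6.93
  Capstone 80.5 × 0.07 = 5.635
  Peer review 49 × 0.05 = 2.45
  Case studies 44 × 0.53 = 23.32
  Essays 85 × 0.08 = 6.8
  Practicals 64 × 0.05 = 3.2
  Term project 87.5 × 0.1 = 8.75
Sum = 58.635
Because the Portfolio minimum was not met, the result is F.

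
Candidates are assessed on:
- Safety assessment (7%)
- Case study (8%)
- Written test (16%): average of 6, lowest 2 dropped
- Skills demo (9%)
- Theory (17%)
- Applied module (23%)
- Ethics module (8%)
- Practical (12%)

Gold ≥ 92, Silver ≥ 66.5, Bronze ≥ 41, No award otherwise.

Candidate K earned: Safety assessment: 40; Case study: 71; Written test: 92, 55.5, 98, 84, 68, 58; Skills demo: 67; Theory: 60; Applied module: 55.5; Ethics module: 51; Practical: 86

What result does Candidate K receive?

Bronze

Written test: drop 55.5, 58 → average of remaining 4 = 342/4 = 85.5
Weighted total:
  Safety assessment 40 × 0.07 = 2.8
  Case study 71 × 0.08 = 5.68
  Written test 85.5 × 0.16 = 13.68
  Skills demo 67 × 0.09 = 6.03
  Theory 60 × 0.17 = 10.2
  Applied module 55.5 × 0.23 = 12.765
  Ethics module 51 × 0.08 = 4.08
  Practical 86 × 0.12 = 10.32
Sum = 65.555
65.555 is ≥ 41 and < 66.5 → Bronze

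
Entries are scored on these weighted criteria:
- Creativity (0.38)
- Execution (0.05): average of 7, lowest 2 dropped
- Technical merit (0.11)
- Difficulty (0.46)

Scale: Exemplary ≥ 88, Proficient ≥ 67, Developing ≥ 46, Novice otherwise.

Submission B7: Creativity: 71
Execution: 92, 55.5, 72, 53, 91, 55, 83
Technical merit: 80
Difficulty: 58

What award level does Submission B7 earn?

Execution: drop 53, 55 → average of remaining 5 = 393.5/5 = 78.7
Weighted total:
  Creativity 71 × 0.38 = 26.98
  Execution 78.7 × 0.05 = 3.935
  Technical merit 80 × 0.11 = 8.8
  Difficulty 58 × 0.46 = 26.68
Sum = 66.395
66.395 is ≥ 46 and < 67 → Developing

Developing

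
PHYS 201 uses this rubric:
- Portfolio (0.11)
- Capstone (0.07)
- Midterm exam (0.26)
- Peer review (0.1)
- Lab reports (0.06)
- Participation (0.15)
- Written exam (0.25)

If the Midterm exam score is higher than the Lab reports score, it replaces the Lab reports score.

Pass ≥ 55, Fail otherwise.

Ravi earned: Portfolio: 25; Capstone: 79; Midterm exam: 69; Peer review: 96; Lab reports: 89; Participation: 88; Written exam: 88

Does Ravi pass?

Midterm exam (69) ≤ Lab reports (89), so Lab reports stays at 89.
Weighted total:
  Portfolio 25 × 0.11 = 2.75
  Capstone 79 × 0.07 = 5.53
  Midterm exam 69 × 0.26 = 17.94
  Peer review 96 × 0.1 = 9.6
  Lab reports 89 × 0.06 = 5.34
  Participation 88 × 0.15 = 13.2
  Written exam 88 × 0.25 = 22
Sum = 76.36
76.36 ≥ 55 → Pass

Pass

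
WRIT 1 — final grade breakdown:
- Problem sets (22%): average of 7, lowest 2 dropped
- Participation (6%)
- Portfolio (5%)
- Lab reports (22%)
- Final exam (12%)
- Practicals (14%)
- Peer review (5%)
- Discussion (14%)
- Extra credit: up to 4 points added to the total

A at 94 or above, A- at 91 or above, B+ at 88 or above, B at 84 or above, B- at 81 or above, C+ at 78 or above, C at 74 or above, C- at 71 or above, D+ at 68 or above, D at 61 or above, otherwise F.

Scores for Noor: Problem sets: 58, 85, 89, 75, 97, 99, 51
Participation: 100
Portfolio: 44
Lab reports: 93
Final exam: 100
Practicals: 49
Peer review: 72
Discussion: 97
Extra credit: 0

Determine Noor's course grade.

Problem sets: drop 51, 58 → average of remaining 5 = 445/5 = 89
Weighted total:
  Problem sets 89 × 0.22 = 19.58
  Participation 100 × 0.06 = 6
  Portfolio 44 × 0.05 = 2.2
  Lab reports 93 × 0.22 = 20.46
  Final exam 100 × 0.12 = 12
  Practicals 49 × 0.14 = 6.86
  Peer review 72 × 0.05 = 3.6
  Discussion 97 × 0.14 = 13.58
Sum = 84.28
Extra credit: 84.28 + 0 = 84.28
84.28 is ≥ 84 and < 88 → B

B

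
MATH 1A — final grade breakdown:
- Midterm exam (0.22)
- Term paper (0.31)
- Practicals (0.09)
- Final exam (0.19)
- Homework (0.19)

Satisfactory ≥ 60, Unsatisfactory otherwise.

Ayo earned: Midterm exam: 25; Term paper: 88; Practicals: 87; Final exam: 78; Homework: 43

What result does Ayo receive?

Satisfactory

Weighted total:
  Midterm exam 25 × 0.22 = 5.5
  Term paper 88 × 0.31 = 27.28
  Practicals 87 × 0.09 = 7.83
  Final exam 78 × 0.19 = 14.82
  Homework 43 × 0.19 = 8.17
Sum = 63.6
63.6 ≥ 60 → Satisfactory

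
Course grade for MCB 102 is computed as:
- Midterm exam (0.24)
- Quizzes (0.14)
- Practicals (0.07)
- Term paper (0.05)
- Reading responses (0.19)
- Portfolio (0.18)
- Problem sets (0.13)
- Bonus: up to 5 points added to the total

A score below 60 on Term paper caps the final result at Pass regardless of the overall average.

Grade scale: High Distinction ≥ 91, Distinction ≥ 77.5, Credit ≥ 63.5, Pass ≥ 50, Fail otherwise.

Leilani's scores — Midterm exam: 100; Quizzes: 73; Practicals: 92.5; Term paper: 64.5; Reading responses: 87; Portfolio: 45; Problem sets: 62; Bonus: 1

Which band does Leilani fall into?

Term paper score 64.5 ≥ 60: minimum met.
Weighted total:
  Midterm exam 100 × 0.24 = 24
  Quizzes 73 × 0.14 = 10.22
  Practicals 92.5 × 0.07 = 6.475
  Term paper 64.5 × 0.05 = 3.225
  Reading responses 87 × 0.19 = 16.53
  Portfolio 45 × 0.18 = 8.1
  Problem sets 62 × 0.13 = 8.06
Sum = 76.61
Bonus: 76.61 + 1 = 77.61
77.61 is ≥ 77.5 and < 91 → Distinction

Distinction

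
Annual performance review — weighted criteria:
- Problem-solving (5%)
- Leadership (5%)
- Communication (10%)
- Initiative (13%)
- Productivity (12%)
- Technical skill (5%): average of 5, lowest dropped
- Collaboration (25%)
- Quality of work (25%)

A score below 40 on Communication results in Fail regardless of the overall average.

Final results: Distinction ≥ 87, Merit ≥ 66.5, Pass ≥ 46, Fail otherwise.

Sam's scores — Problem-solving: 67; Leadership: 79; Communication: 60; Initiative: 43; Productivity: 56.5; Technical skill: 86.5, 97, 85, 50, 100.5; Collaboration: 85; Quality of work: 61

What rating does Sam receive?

Technical skill: drop 50 → average of remaining 4 = 369/4 = 92.25
Communication score 60 ≥ 40: minimum met.
Weighted total:
  Problem-solving 67 × 0.05 = 3.35
  Leadership 79 × 0.05 = 3.95
  Communication 60 × 0.1 = 6
  Initiative 43 × 0.13 = 5.59
  Productivity 56.5 × 0.12 = 6.78
  Technical skill 92.25 × 0.05 = 4.6125
  Collaboration 85 × 0.25 = 21.25
  Quality of work 61 × 0.25 = 15.25
Sum = 66.7825
66.7825 is ≥ 66.5 and < 87 → Merit

Merit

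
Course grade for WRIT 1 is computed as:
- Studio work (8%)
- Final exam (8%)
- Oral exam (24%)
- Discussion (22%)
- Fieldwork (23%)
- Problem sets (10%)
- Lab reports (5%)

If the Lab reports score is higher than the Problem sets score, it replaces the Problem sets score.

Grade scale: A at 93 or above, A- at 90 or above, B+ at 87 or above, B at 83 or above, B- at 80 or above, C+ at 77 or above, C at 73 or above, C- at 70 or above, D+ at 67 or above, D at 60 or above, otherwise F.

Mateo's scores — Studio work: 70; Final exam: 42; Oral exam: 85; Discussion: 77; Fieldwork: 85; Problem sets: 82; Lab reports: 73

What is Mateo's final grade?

Lab reports (73) ≤ Problem sets (82), so Problem sets stays at 82.
Weighted total:
  Studio work 70 × 0.08 = 5.6
  Final exam 42 × 0.08 = 3.36
  Oral exam 85 × 0.24 = 20.4
  Discussion 77 × 0.22 = 16.94
  Fieldwork 85 × 0.23 = 19.55
  Problem sets 82 × 0.1 = 8.2
  Lab reports 73 × 0.05 = 3.65
Sum = 77.7
77.7 is ≥ 77 and < 80 → C+

C+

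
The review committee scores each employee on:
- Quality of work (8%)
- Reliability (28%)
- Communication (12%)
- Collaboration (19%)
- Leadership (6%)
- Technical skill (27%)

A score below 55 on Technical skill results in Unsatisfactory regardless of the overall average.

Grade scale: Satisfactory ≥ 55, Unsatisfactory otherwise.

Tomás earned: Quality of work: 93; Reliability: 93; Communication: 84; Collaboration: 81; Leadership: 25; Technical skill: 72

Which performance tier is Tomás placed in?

Technical skill score 72 ≥ 55: minimum met.
Weighted total:
  Quality of work 93 × 0.08 = 7.44
  Reliability 93 × 0.28 = 26.04
  Communication 84 × 0.12 = 10.08
  Collaboration 81 × 0.19 = 15.39
  Leadership 25 × 0.06 = 1.5
  Technical skill 72 × 0.27 = 19.44
Sum = 79.89
79.89 ≥ 55 → Satisfactory

Satisfactory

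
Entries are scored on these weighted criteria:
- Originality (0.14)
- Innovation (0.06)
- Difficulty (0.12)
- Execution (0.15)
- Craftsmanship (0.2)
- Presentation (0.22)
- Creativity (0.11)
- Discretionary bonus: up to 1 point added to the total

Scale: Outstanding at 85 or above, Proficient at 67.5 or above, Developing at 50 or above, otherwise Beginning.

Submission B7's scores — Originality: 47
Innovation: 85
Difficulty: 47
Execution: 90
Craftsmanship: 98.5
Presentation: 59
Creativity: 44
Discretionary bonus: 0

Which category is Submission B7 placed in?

Weighted total:
  Originality 47 × 0.14 = 6.58
  Innovation 85 × 0.06 = 5.1
  Difficulty 47 × 0.12 = 5.64
  Execution 90 × 0.15 = 13.5
  Craftsmanship 98.5 × 0.2 = 19.7
  Presentation 59 × 0.22 = 12.98
  Creativity 44 × 0.11 = 4.84
Sum = 68.34
Discretionary bonus: 68.34 + 0 = 68.34
68.34 is ≥ 67.5 and < 85 → Proficient

Proficient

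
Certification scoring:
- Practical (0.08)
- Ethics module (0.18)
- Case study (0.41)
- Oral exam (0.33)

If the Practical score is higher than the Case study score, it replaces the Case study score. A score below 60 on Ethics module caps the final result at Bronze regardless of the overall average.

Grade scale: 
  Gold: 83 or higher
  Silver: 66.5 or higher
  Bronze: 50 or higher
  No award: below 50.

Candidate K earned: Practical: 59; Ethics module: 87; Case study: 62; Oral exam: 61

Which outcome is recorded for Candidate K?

Bronze

Practical (59) ≤ Case study (62), so Case study stays at 62.
Ethics module score 87 ≥ 60: minimum met.
Weighted total:
  Practical 59 × 0.08 = 4.72
  Ethics module 87 × 0.18 = 15.66
  Case study 62 × 0.41 = 25.42
  Oral exam 61 × 0.33 = 20.13
Sum = 65.93
65.93 is ≥ 50 and < 66.5 → Bronze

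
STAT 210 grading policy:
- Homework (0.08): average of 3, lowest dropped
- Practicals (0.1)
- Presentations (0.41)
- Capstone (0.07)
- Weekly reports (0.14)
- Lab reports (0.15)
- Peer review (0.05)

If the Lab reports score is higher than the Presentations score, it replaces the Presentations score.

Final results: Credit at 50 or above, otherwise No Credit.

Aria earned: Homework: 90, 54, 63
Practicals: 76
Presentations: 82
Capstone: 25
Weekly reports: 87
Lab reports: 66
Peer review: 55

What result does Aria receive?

Credit

Homework: drop 54 → average of remaining 2 = 153/2 = 76.5
Lab reports (66) ≤ Presentations (82), so Presentations stays at 82.
Weighted total:
  Homework 76.5 × 0.08 = 6.12
  Practicals 76 × 0.1 = 7.6
  Presentations 82 × 0.41 = 33.62
  Capstone 25 × 0.07 = 1.75
  Weekly reports 87 × 0.14 = 12.18
  Lab reports 66 × 0.15 = 9.9
  Peer review 55 × 0.05 = 2.75
Sum = 73.92
73.92 ≥ 50 → Credit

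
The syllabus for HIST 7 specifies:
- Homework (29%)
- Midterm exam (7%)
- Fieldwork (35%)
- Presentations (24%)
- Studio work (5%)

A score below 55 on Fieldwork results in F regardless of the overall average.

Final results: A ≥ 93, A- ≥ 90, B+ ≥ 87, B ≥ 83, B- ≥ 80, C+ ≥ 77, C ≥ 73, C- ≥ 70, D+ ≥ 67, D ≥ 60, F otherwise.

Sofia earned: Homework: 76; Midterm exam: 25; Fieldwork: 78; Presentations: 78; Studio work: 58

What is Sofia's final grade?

Fieldwork score 78 ≥ 55: minimum met.
Weighted total:
  Homework 76 × 0.29 = 22.04
  Midterm exam 25 × 0.07 = 1.75
  Fieldwork 78 × 0.35 = 27.3
  Presentations 78 × 0.24 = 18.72
  Studio work 58 × 0.05 = 2.9
Sum = 72.71
72.71 is ≥ 70 and < 73 → C-

C-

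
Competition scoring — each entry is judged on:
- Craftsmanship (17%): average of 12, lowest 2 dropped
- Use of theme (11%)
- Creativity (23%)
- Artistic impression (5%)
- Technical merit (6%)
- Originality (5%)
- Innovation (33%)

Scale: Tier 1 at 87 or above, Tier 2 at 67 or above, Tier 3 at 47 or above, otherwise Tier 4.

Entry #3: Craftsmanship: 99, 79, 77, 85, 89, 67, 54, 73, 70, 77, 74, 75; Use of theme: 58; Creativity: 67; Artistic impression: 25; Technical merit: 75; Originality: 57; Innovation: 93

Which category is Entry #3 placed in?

Tier 2

Craftsmanship: drop 54, 67 → average of remaining 10 = 798/10 = 79.8
Weighted total:
  Craftsmanship 79.8 × 0.17 = 13.566
  Use of theme 58 × 0.11 = 6.38
  Creativity 67 × 0.23 = 15.41
  Artistic impression 25 × 0.05 = 1.25
  Technical merit 75 × 0.06 = 4.5
  Originality 57 × 0.05 = 2.85
  Innovation 93 × 0.33 = 30.69
Sum = 74.646
74.646 is ≥ 67 and < 87 → Tier 2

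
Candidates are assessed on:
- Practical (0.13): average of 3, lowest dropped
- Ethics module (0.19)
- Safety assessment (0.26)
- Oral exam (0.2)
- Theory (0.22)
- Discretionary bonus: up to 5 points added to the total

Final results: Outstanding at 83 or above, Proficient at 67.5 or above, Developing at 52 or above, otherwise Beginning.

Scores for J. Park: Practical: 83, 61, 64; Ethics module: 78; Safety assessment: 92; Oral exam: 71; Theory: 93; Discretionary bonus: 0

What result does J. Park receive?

Proficient

Practical: drop 61 → average of remaining 2 = 147/2 = 73.5
Weighted total:
  Practical 73.5 × 0.13 = 9.555
  Ethics module 78 × 0.19 = 14.82
  Safety assessment 92 × 0.26 = 23.92
  Oral exam 71 × 0.2 = 14.2
  Theory 93 × 0.22 = 20.46
Sum = 82.955
Discretionary bonus: 82.955 + 0 = 82.955
82.955 is ≥ 67.5 and < 83 → Proficient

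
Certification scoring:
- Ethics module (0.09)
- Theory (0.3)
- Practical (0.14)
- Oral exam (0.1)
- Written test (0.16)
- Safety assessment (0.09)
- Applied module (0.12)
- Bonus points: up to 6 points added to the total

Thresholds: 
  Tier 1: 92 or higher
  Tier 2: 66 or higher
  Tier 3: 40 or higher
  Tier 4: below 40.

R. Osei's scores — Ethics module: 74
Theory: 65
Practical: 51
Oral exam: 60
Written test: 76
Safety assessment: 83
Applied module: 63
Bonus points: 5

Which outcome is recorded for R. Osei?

Tier 2

Weighted total:
  Ethics module 74 × 0.09 = 6.66
  Theory 65 × 0.3 = 19.5
  Practical 51 × 0.14 = 7.14
  Oral exam 60 × 0.1 = 6
  Written test 76 × 0.16 = 12.16
  Safety assessment 83 × 0.09 = 7.47
  Applied module 63 × 0.12 = 7.56
Sum = 66.49
Bonus points: 66.49 + 5 = 71.49
71.49 is ≥ 66 and < 92 → Tier 2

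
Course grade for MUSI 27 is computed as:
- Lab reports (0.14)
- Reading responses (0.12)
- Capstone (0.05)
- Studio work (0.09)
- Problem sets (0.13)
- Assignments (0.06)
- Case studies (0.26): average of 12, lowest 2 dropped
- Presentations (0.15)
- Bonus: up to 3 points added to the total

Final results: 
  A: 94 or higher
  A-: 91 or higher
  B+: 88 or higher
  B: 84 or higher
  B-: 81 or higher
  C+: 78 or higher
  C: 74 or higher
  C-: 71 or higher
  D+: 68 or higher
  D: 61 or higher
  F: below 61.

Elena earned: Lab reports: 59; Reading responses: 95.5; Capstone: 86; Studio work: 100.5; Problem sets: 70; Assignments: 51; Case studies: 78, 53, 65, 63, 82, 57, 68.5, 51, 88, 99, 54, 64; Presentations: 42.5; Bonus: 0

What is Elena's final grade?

Case studies: drop 51, 53 → average of remaining 10 = 718.5/10 = 71.85
Weighted total:
  Lab reports 59 × 0.14 = 8.26
  Reading responses 95.5 × 0.12 = 11.46
  Capstone 86 × 0.05 = 4.3
  Studio work 100.5 × 0.09 = 9.045
  Problem sets 70 × 0.13 = 9.1
  Assignments 51 × 0.06 = 3.06
  Case studies 71.85 × 0.26 = 18.681
  Presentations 42.5 × 0.15 = 6.375
Sum = 70.281
Bonus: 70.281 + 0 = 70.281
70.281 is ≥ 68 and < 71 → D+

D+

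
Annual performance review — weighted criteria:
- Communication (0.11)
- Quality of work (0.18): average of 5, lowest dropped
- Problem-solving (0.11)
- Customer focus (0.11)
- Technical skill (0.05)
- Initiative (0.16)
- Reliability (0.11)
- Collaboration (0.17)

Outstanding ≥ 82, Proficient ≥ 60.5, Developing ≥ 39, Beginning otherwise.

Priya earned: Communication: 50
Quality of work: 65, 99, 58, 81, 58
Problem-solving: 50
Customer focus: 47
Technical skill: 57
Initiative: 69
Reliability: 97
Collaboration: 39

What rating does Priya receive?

Proficient

Quality of work: drop 58 → average of remaining 4 = 303/4 = 75.75
Weighted total:
  Communication 50 × 0.11 = 5.5
  Quality of work 75.75 × 0.18 = 13.635
  Problem-solving 50 × 0.11 = 5.5
  Customer focus 47 × 0.11 = 5.17
  Technical skill 57 × 0.05 = 2.85
  Initiative 69 × 0.16 = 11.04
  Reliability 97 × 0.11 = 10.67
  Collaboration 39 × 0.17 = 6.63
Sum = 60.995
60.995 is ≥ 60.5 and < 82 → Proficient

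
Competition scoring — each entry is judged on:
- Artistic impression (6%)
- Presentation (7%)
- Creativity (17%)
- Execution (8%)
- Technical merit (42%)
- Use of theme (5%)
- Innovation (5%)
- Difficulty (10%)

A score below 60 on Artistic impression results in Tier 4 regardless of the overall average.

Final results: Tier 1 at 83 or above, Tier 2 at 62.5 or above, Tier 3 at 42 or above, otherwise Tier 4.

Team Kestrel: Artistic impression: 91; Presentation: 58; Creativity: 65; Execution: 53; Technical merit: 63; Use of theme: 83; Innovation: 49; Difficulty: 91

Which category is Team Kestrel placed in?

Artistic impression score 91 ≥ 60: minimum met.
Weighted total:
  Artistic impression 91 × 0.06 = 5.46
  Presentation 58 × 0.07 = 4.06
  Creativity 65 × 0.17 = 11.05
  Execution 53 × 0.08 = 4.24
  Technical merit 63 × 0.42 = 26.46
  Use of theme 83 × 0.05 = 4.15
  Innovation 49 × 0.05 = 2.45
  Difficulty 91 × 0.1 = 9.1
Sum = 66.97
66.97 is ≥ 62.5 and < 83 → Tier 2

Tier 2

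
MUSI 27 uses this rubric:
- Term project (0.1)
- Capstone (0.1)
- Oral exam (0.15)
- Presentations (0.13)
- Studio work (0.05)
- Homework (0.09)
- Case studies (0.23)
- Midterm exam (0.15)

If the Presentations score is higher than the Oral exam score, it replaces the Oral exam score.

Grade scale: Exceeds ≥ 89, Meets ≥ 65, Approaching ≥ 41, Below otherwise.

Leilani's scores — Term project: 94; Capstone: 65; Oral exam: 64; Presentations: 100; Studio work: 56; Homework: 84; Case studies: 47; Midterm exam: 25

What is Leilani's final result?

Presentations (100) > Oral exam (64), so Oral exam counts as 100.
Weighted total:
  Term project 94 × 0.1 = 9.4
  Capstone 65 × 0.1 = 6.5
  Oral exam 100 × 0.15 = 15
  Presentations 100 × 0.13 = 13
  Studio work 56 × 0.05 = 2.8
  Homework 84 × 0.09 = 7.56
  Case studies 47 × 0.23 = 10.81
  Midterm exam 25 × 0.15 = 3.75
Sum = 68.82
68.82 is ≥ 65 and < 89 → Meets

Meets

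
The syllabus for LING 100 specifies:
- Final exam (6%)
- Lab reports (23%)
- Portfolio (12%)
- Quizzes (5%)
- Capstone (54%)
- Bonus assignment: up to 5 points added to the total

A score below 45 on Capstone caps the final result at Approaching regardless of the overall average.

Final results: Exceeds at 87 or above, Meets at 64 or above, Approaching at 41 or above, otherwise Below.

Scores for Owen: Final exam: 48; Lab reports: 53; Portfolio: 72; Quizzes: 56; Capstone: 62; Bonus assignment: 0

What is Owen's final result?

Approaching

Capstone score 62 ≥ 45: minimum met.
Weighted total:
  Final exam 48 × 0.06 = 2.88
  Lab reports 53 × 0.23 = 12.19
  Portfolio 72 × 0.12 = 8.64
  Quizzes 56 × 0.05 = 2.8
  Capstone 62 × 0.54 = 33.48
Sum = 59.99
Bonus assignment: 59.99 + 0 = 59.99
59.99 is ≥ 41 and < 64 → Approaching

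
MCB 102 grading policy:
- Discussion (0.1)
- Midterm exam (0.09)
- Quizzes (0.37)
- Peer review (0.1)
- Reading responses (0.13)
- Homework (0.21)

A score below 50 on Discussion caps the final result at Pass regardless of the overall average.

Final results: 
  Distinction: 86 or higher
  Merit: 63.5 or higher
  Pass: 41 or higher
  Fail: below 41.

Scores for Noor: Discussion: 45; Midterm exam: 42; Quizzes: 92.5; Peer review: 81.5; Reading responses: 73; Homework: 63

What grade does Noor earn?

Pass

Discussion score 45 < 50: minimum not met.
Weighted total:
  Discussion 45 × 0.1 = 4.5
  Midterm exam 42 × 0.09 = 3.78
  Quizzes 92.5 × 0.37 = 34.225
  Peer review 81.5 × 0.1 = 8.15
  Reading responses 73 × 0.13 = 9.49
  Homework 63 × 0.21 = 13.23
Sum = 73.375
73.375 would be Merit; cap at Pass applies → Pass.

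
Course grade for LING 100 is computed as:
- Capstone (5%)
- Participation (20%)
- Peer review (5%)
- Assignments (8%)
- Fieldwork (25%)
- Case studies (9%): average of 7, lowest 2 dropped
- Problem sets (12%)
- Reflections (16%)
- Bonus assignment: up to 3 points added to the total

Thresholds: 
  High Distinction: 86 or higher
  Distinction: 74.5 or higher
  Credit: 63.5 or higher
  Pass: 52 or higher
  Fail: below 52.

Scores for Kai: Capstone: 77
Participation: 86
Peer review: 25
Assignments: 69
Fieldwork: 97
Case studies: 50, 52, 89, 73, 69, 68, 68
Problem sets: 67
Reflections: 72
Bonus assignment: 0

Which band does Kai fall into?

Distinction

Case studies: drop 50, 52 → average of remaining 5 = 367/5 = 73.4
Weighted total:
  Capstone 77 × 0.05 = 3.85
  Participation 86 × 0.2 = 17.2
  Peer review 25 × 0.05 = 1.25
  Assignments 69 × 0.08 = 5.52
  Fieldwork 97 × 0.25 = 24.25
  Case studies 73.4 × 0.09 = 6.606
  Problem sets 67 × 0.12 = 8.04
  Reflections 72 × 0.16 = 11.52
Sum = 78.236
Bonus assignment: 78.236 + 0 = 78.236
78.236 is ≥ 74.5 and < 86 → Distinction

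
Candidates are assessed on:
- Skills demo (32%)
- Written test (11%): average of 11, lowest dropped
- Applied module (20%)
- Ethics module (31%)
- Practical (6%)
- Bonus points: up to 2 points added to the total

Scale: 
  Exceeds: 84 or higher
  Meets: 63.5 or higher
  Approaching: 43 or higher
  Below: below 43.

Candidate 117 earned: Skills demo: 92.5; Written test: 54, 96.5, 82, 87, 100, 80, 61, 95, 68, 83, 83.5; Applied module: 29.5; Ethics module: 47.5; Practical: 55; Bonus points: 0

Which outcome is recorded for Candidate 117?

Written test: drop 54 → average of remaining 10 = 836/10 = 83.6
Weighted total:
  Skills demo 92.5 × 0.32 = 29.6
  Written test 83.6 × 0.11 = 9.196
  Applied module 29.5 × 0.2 = 5.9
  Ethics module 47.5 × 0.31 = 14.725
  Practical 55 × 0.06 = 3.3
Sum = 62.721
Bonus points: 62.721 + 0 = 62.721
62.721 is ≥ 43 and < 63.5 → Approaching

Approaching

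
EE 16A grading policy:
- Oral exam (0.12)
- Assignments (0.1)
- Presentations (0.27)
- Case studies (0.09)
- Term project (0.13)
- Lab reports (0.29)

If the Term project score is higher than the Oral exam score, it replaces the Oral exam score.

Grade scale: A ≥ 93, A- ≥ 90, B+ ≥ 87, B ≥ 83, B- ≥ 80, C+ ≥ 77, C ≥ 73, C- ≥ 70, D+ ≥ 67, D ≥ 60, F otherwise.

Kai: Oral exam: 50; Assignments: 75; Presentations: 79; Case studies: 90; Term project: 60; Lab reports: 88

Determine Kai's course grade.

C+

Term project (60) > Oral exam (50), so Oral exam counts as 60.
Weighted total:
  Oral exam 60 × 0.12 = 7.2
  Assignments 75 × 0.1 = 7.5
  Presentations 79 × 0.27 = 21.33
  Case studies 90 × 0.09 = 8.1
  Term project 60 × 0.13 = 7.8
  Lab reports 88 × 0.29 = 25.52
Sum = 77.45
77.45 is ≥ 77 and < 80 → C+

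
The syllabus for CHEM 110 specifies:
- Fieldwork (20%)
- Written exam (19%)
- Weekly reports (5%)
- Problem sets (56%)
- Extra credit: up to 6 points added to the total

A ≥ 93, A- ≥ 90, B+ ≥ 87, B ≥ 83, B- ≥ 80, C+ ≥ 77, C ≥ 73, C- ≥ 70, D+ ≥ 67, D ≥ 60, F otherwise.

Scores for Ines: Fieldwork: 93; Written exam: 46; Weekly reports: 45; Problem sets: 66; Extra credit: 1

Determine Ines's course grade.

Weighted total:
  Fieldwork 93 × 0.2 = 18.6
  Written exam 46 × 0.19 = 8.74
  Weekly reports 45 × 0.05 = 2.25
  Problem sets 66 × 0.56 = 36.96
Sum = 66.55
Extra credit: 66.55 + 1 = 67.55
67.55 is ≥ 67 and < 70 → D+

D+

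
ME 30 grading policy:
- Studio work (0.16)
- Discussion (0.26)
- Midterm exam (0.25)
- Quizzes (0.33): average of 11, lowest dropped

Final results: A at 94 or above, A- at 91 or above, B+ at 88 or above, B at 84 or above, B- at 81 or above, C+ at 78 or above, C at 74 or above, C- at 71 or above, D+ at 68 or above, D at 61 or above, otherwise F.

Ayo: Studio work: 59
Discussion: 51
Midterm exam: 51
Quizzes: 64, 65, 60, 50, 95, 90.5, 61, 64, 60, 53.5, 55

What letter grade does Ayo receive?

F

Quizzes: drop 50 → average of remaining 10 = 668/10 = 66.8
Weighted total:
  Studio work 59 × 0.16 = 9.44
  Discussion 51 × 0.26 = 13.26
  Midterm exam 51 × 0.25 = 12.75
  Quizzes 66.8 × 0.33 = 22.044
Sum = 57.494
57.494 < 61 → F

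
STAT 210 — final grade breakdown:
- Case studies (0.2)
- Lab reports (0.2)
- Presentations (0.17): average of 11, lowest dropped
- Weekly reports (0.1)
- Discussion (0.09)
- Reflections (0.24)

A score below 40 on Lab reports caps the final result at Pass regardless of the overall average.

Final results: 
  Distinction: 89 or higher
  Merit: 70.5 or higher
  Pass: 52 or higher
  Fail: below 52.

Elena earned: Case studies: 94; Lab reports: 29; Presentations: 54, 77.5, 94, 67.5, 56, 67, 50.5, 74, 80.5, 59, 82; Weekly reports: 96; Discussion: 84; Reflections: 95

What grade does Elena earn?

Presentations: drop 50.5 → average of remaining 10 = 711.5/10 = 71.15
Lab reports score 29 < 40: minimum not met.
Weighted total:
  Case studies 94 × 0.2 = 18.8
  Lab reports 29 × 0.2 = 5.8
  Presentations 71.15 × 0.17 = 12.0955
  Weekly reports 96 × 0.1 = 9.6
  Discussion 84 × 0.09 = 7.56
  Reflections 95 × 0.24 = 22.8
Sum = 76.6555
76.6555 would be Merit; cap at Pass applies → Pass.

Pass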